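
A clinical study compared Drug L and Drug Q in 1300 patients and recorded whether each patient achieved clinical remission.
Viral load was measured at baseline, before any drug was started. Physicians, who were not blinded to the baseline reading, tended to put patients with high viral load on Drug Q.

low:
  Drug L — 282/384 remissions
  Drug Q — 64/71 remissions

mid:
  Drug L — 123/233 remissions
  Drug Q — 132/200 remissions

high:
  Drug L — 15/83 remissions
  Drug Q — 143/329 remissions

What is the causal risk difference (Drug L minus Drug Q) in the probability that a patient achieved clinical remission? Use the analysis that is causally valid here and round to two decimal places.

The viral load-specific comparison favours Drug Q throughout, but the pooled figures favour Drug L. The question is whether to condition on viral load.
Since viral load is a pre-existing factor (not a product of the drug) and it affects the outcome on its own, it is a confounder. The stratified rates, not the pooled rate, identify the causal effect.
Adjusting over the population distribution of viral load: 0.350·(0.734−0.901) + 0.333·(0.528−0.660) + 0.317·(0.181−0.435) = -0.183.

-0.18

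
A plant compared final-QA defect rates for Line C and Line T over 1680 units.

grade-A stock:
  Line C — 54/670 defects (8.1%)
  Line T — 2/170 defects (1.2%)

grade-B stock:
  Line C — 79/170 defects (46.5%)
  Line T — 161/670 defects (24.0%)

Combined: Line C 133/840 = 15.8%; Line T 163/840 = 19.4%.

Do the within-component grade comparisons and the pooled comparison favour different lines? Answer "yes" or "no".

Within each component grade level (grade-A stock 8.1% vs 1.2%; grade-B stock 46.5% vs 24.0%), Line T has the lower rate every time. Pooled: 15.8% vs 19.4% — Line C has the lower rate overall. The two comparisons disagree.

yes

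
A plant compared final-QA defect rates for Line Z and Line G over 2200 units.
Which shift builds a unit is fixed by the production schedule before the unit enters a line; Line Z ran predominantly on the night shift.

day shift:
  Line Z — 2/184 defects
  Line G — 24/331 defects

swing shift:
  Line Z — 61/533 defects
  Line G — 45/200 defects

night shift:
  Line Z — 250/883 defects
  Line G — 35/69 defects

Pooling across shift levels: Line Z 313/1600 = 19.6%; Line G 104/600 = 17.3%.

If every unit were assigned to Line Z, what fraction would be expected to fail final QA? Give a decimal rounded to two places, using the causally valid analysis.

0.16

The imbalance in shift arose from how units were allocated, not from anything the line did; and shift independently affects the outcome. The pooled gap is confounded — condition on shift.
Standardising Line Z to the population shift mix: 0.234·2/184 + 0.333·61/533 + 0.433·250/883 = 0.163.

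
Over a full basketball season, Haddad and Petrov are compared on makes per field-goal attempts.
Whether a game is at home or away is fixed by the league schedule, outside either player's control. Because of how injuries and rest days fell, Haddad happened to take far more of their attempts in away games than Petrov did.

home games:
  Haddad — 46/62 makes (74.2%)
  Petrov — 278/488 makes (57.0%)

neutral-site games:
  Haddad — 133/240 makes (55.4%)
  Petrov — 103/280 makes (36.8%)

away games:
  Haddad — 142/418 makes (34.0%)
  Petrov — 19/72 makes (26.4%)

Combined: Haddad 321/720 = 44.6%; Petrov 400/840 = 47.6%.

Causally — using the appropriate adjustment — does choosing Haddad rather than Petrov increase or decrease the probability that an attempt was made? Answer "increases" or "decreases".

The stratified and pooled comparisons disagree (Haddad wins within each game venue; Petrov wins overall), so the answer turns on the causal role of game venue.
Game venue is set before the player has any effect — it is not caused by the player — and it independently drives the outcome. That makes it a confounder, so the causal comparison is within game venue levels.
Within each level — home games: 74.2% vs 57.0%; neutral-site games: 55.4% vs 36.8%; away games: 34.0% vs 26.4% — Haddad is higher every time.

increases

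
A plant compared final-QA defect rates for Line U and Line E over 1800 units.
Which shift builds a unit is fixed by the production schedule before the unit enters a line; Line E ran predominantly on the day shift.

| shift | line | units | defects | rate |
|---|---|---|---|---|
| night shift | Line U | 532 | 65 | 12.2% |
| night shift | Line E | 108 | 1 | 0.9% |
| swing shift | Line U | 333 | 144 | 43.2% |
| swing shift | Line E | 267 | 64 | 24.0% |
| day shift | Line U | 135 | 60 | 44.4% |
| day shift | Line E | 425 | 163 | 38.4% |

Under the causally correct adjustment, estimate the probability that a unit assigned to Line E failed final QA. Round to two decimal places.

Here shift is a common cause — it drives both which line a case falls under and the outcome. The crude comparison mixes populations; the stratum-specific rates are the causally relevant ones.
Standardising Line E to the population shift mix: 0.356·1/108 + 0.333·64/267 + 0.311·163/425 = 0.203.

0.20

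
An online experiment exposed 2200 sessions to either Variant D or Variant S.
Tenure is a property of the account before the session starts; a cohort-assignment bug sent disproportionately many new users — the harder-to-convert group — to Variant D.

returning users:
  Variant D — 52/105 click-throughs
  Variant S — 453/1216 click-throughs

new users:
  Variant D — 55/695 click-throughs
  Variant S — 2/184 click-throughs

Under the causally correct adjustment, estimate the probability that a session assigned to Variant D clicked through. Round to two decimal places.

Within every user tenure level Variant D has the higher rate, yet pooled Variant S does — Simpson's reversal.
The imbalance in user tenure arose from how sessions were allocated, not from anything the variant did; and user tenure independently affects the outcome. The pooled gap is confounded — condition on user tenure.
Standardising Variant D to the population user tenure mix: 0.600·52/105 + 0.400·55/695 = 0.329.

0.33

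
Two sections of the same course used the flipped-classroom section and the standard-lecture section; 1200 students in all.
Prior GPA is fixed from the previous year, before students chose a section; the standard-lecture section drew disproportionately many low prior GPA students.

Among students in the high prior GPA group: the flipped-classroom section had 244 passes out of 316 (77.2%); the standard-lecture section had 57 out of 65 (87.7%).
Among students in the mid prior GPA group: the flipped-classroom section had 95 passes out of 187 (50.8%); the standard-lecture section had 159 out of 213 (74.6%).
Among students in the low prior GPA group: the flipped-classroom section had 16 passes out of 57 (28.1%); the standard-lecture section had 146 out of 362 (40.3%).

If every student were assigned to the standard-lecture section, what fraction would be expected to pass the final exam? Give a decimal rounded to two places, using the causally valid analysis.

Since prior GPA band is a pre-existing factor (not a product of the teaching method) and it affects the outcome on its own, it is a confounder. The stratified rates, not the pooled rate, identify the causal effect.
Standardising the standard-lecture section to the population prior GPA band mix: 0.318·57/65 + 0.333·159/213 + 0.349·146/362 = 0.668.

0.67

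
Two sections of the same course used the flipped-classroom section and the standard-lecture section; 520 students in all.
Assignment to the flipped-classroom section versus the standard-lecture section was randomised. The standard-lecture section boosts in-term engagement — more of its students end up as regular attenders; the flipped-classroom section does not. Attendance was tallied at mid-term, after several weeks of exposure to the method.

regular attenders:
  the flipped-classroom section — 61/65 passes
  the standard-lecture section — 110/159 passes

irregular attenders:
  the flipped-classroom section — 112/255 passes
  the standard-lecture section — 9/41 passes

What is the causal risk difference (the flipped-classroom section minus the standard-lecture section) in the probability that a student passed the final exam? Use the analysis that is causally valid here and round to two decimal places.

The stratified and pooled comparisons disagree (the flipped-classroom section wins within each mid-term attendance; the standard-lecture section wins overall), so the answer turns on the causal role of mid-term attendance.
Mid-term attendance here is a post-treatment variable shaped by the teaching method; conditioning on it would introduce bias rather than remove it. The overall comparison is the causal one.
The causal difference is the pooled difference: 0.541 − 0.595 = -0.054.

-0.05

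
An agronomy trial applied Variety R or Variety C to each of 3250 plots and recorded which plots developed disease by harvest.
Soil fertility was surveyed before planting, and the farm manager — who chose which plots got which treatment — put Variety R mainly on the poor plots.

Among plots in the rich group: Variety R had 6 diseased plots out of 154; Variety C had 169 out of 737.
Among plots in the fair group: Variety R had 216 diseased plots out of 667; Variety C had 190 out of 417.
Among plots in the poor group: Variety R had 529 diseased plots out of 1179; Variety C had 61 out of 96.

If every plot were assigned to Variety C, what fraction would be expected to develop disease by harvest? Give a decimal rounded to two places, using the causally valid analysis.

0.46

Within every soil fertility level Variety R has the lower rate, yet pooled Variety C does — Simpson's reversal.
Soil fertility differs across varietys for reasons unrelated to any effect of the variety itself, and it separately predicts the outcome — a classic confounder. We must compare within soil fertility levels.
Standardising Variety C to the population soil fertility mix: 0.274·169/737 + 0.334·190/417 + 0.392·61/96 = 0.464.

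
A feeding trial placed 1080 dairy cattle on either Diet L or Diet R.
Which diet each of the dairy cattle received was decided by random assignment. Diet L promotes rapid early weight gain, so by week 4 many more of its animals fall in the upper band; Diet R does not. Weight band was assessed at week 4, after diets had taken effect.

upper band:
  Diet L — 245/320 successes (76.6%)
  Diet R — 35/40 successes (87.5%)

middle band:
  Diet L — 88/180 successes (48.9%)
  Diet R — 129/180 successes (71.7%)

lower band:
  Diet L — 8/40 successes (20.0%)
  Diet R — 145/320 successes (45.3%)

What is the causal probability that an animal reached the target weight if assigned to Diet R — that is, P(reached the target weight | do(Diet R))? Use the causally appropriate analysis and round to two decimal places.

Week-4 weight band here is a post-treatment variable shaped by the diet; conditioning on it would introduce bias rather than remove it. The overall comparison is the causal one.
So P(outcome | do(Diet R)) is just the pooled rate for Diet R: 309/540 = 0.572.

0.57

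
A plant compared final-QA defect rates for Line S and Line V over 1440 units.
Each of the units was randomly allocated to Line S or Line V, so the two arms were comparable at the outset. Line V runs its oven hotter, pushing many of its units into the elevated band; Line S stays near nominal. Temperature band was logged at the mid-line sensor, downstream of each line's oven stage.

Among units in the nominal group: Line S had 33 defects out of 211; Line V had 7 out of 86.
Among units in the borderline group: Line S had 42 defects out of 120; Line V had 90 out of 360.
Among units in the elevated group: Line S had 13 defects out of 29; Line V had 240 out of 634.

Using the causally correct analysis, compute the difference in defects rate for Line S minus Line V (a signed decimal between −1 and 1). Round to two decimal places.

-0.07

In-process temperature band is recorded after the line and is itself shifted by it — it sits on the causal path from line to outcome. Conditioning on a mediator would strip out part of the effect we want; the pooled comparison gives the total causal effect.
The causal difference is the pooled difference: 0.244 − 0.312 = -0.068.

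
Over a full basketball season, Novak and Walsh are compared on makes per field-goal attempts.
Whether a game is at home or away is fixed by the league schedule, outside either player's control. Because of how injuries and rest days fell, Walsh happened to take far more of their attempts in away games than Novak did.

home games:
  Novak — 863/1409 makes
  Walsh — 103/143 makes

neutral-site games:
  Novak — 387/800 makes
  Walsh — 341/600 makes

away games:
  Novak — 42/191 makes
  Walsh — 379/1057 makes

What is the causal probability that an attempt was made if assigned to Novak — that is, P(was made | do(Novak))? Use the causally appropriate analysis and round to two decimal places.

0.45

Game venue is set before the player has any effect — it is not caused by the player — and it independently drives the outcome. That makes it a confounder, so the causal comparison is within game venue levels.
Standardising Novak to the population game venue mix: 0.370·863/1409 + 0.333·387/800 + 0.297·42/191 = 0.453.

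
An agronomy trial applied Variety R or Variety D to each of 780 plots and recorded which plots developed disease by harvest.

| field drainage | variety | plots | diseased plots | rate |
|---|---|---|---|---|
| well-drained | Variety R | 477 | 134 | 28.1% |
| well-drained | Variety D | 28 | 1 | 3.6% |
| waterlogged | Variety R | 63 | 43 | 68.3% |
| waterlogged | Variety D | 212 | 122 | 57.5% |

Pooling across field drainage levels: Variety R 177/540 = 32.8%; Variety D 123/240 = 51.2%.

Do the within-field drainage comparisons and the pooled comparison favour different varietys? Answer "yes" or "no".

Within each field drainage level (well-drained 28.1% vs 3.6%; waterlogged 68.3% vs 57.5%), Variety D has the lower rate every time. Pooled: 32.8% vs 51.2% — Variety R has the lower rate overall. The two comparisons disagree.

yes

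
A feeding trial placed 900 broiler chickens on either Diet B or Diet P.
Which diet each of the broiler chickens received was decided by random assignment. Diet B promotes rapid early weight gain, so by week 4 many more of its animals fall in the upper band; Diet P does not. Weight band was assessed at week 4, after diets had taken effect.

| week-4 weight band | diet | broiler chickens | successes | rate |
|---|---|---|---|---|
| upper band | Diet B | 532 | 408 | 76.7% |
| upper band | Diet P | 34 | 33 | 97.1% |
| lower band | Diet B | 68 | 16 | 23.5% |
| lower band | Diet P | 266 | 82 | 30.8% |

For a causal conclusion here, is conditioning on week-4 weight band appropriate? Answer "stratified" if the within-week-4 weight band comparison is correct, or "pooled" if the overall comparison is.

pooled

The stratified and pooled comparisons disagree (Diet P wins within each week-4 weight band; Diet B wins overall), so the answer turns on the causal role of week-4 weight band.
Week-4 weight band is recorded after the diet and is itself shifted by it — it sits on the causal path from diet to outcome. Conditioning on a mediator would strip out part of the effect we want; the pooled comparison gives the total causal effect.
Pooled: Diet B 70.7% vs Diet P 38.3%; Diet B is higher overall.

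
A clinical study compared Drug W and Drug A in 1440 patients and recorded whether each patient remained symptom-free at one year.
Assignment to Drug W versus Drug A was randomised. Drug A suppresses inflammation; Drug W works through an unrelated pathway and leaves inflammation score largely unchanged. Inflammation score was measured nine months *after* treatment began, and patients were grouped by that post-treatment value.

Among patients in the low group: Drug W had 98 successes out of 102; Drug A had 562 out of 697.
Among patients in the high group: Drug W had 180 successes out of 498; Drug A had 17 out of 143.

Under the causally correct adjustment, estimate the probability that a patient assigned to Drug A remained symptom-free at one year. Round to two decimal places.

The stratified and pooled comparisons disagree (Drug W wins within each inflammation score; Drug A wins overall), so the answer turns on the causal role of inflammation score.
Inflammation score lies on the pathway drug → inflammation score → outcome, so adjusting for it blocks the indirect effect. For the total causal effect of drug, use the unadjusted pooled rates.
So P(outcome | do(Drug A)) is just the pooled rate for Drug A: 579/840 = 0.689.

0.69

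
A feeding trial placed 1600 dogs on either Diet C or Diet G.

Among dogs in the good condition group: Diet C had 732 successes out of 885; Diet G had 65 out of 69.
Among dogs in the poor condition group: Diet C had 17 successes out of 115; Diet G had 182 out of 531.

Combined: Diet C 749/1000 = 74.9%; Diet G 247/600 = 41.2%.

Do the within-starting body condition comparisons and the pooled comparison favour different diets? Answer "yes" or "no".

yes

Within each starting body condition level (good condition 82.7% vs 94.2%; poor condition 14.8% vs 34.3%), Diet G has the higher rate every time. Pooled: 74.9% vs 41.2% — Diet C has the higher rate overall. The two comparisons disagree.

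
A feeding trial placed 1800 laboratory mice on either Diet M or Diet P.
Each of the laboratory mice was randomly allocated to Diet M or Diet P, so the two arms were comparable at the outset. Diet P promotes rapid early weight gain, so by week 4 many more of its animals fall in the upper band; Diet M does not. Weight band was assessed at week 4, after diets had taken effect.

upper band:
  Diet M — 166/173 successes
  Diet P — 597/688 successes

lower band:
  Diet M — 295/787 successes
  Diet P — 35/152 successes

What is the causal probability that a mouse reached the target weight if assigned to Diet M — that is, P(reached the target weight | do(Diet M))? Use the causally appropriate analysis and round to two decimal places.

Week-4 weight band lies on the pathway diet → week-4 weight band → outcome, so adjusting for it blocks the indirect effect. For the total causal effect of diet, use the unadjusted pooled rates.
So P(outcome | do(Diet M)) is just the pooled rate for Diet M: 461/960 = 0.480.

0.48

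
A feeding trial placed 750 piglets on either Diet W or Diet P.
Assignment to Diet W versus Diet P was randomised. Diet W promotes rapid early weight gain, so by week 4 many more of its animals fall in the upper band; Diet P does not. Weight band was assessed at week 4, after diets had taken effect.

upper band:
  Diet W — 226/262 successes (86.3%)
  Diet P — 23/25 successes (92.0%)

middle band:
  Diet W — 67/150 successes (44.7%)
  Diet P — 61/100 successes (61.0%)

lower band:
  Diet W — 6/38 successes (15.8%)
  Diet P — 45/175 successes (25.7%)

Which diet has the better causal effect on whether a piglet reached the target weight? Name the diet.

Week-4 weight band here is a post-treatment variable shaped by the diet; conditioning on it would introduce bias rather than remove it. The overall comparison is the causal one.
Pooled: Diet W 66.4% vs Diet P 43.0%; Diet W is higher overall.

Diet W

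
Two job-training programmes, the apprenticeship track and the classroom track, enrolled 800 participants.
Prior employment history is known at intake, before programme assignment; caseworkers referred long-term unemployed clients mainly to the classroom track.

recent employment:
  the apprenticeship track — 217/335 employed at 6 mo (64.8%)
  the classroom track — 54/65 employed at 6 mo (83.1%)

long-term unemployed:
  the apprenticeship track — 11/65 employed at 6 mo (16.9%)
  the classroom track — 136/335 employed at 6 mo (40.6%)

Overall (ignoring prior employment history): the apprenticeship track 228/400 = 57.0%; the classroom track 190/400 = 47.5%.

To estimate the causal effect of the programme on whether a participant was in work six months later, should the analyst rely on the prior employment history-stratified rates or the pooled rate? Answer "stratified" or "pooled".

stratified

Within every prior employment history level the classroom track has the higher rate, yet pooled the apprenticeship track does — Simpson's reversal.
Prior employment history satisfies the back-door criterion: it is not a descendant of the programme, and it blocks the spurious path from programme to outcome. Adjusting for it (i.e., using the within-prior employment history rates) gives the causal effect.
Within each level — recent employment: 64.8% vs 83.1%; long-term unemployed: 16.9% vs 40.6% — the classroom track is higher every time.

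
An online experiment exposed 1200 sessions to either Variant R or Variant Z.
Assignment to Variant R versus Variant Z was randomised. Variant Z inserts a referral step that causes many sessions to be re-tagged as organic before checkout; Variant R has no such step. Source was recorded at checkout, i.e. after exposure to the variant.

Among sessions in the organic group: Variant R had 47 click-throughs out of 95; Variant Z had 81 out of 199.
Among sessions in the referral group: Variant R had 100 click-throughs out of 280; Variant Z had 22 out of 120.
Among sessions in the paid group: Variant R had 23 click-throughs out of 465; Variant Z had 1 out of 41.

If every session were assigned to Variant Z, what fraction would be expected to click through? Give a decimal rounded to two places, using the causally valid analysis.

0.29

The traffic source-specific comparison favours Variant R throughout, but the pooled figures favour Variant Z. The question is whether to condition on traffic source.
The distribution of traffic source is itself part of what the variant does — it is an intermediate outcome. Holding it fixed would remove that part of the effect; the total effect is the pooled difference.
So P(outcome | do(Variant Z)) is just the pooled rate for Variant Z: 104/360 = 0.289.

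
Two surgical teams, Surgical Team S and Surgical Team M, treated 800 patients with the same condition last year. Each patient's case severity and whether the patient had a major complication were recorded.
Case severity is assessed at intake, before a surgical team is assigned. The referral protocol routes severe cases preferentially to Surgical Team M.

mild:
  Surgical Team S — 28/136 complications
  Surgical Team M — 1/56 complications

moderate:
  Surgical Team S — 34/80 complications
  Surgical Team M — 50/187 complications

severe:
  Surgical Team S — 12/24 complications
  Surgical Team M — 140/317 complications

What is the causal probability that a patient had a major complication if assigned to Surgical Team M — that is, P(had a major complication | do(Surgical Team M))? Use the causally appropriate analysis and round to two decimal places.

0.28

Case severity differs across surgical teams for reasons unrelated to any effect of the surgical team itself, and it separately predicts the outcome — a classic confounder. We must compare within case severity levels.
Standardising Surgical Team M to the population case severity mix: 0.240·1/56 + 0.334·50/187 + 0.426·140/317 = 0.282.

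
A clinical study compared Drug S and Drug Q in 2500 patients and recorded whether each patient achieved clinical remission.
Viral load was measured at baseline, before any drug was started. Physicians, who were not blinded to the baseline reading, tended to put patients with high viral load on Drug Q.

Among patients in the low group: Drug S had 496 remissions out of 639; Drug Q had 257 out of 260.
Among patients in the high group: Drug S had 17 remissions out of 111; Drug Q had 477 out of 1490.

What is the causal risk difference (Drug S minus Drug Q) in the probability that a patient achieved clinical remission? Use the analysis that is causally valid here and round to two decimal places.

-0.18

The viral load-specific comparison favours Drug Q throughout, but the pooled figures favour Drug S. The question is whether to condition on viral load.
Since viral load is a pre-existing factor (not a product of the drug) and it affects the outcome on its own, it is a confounder. The stratified rates, not the pooled rate, identify the causal effect.
Adjusting over the population distribution of viral load: 0.360·(0.776−0.988) + 0.640·(0.153−0.320) = -0.183.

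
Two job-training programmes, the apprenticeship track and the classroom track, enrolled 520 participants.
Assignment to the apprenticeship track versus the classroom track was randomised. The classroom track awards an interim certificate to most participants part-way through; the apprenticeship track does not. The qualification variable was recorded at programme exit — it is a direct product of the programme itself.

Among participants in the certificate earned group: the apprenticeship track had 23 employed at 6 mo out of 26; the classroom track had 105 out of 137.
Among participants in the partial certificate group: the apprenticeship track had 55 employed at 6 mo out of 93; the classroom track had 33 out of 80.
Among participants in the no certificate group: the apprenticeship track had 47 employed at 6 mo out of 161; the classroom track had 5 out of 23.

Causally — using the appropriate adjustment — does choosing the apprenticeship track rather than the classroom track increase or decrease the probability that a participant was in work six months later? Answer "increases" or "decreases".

the apprenticeship track is higher inside every qualification attained during the programme stratum but the classroom track is higher in aggregate. Whether to stratify depends on how qualification attained during the programme relates to the programme.
Qualification attained during the programme here is a post-treatment variable shaped by the programme; conditioning on it would introduce bias rather than remove it. The overall comparison is the causal one.
Pooled: the apprenticeship track 44.6% vs the classroom track 59.6%; the classroom track is higher overall.

decreases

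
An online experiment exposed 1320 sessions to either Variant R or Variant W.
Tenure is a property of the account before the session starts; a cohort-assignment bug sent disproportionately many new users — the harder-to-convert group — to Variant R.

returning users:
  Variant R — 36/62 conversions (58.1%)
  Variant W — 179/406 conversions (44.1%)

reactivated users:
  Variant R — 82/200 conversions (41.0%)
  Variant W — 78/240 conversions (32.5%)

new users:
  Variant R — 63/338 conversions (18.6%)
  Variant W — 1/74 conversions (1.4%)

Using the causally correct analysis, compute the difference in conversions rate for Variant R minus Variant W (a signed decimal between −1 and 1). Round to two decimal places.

+0.13

The stratified and pooled comparisons disagree (Variant R wins within each user tenure; Variant W wins overall), so the answer turns on the causal role of user tenure.
User tenure is set before the variant has any effect — it is not caused by the variant — and it independently drives the outcome. That makes it a confounder, so the causal comparison is within user tenure levels.
Adjusting over the population distribution of user tenure: 0.355·(0.581−0.441) + 0.333·(0.410−0.325) + 0.312·(0.186−0.014) = +0.132.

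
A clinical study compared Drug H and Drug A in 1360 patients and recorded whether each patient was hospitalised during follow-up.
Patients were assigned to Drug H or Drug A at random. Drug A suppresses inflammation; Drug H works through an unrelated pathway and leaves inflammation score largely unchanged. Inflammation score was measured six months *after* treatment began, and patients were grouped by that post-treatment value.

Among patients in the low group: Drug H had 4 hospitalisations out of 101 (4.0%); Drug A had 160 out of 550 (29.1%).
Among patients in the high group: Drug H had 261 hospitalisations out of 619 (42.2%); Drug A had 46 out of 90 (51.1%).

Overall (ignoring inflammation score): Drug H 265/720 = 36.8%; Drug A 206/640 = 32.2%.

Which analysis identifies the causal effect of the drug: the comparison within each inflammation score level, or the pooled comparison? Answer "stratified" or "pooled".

pooled

Inflammation score lies on the pathway drug → inflammation score → outcome, so adjusting for it blocks the indirect effect. For the total causal effect of drug, use the unadjusted pooled rates.
Pooled: Drug H 36.8% vs Drug A 32.2%; Drug A is lower overall.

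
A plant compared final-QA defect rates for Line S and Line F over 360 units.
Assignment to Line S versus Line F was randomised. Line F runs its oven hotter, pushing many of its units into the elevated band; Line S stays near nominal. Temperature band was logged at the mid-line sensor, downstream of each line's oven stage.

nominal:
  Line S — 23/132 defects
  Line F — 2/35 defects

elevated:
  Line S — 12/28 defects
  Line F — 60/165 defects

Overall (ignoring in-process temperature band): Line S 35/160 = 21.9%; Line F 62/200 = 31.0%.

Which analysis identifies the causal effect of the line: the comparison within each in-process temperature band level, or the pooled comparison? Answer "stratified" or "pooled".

Because the line influences in-process temperature band, in-process temperature band is a post-treatment mediator, not a confounder. Stratifying on it would bias the estimate; the causal effect is the crude pooled difference.
Pooled: Line S 21.9% vs Line F 31.0%; Line S is lower overall.

pooled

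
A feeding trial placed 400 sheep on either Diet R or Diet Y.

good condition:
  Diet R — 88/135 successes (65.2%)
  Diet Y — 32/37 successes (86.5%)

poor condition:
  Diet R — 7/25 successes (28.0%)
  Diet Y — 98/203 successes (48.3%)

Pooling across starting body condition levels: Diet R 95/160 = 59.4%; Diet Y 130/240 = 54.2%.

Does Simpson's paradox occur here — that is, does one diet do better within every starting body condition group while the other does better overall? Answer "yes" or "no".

yes

Within each starting body condition level (good condition 65.2% vs 86.5%; poor condition 28.0% vs 48.3%), Diet Y has the higher rate every time. Pooled: 59.4% vs 54.2% — Diet R has the higher rate overall. The two comparisons disagree.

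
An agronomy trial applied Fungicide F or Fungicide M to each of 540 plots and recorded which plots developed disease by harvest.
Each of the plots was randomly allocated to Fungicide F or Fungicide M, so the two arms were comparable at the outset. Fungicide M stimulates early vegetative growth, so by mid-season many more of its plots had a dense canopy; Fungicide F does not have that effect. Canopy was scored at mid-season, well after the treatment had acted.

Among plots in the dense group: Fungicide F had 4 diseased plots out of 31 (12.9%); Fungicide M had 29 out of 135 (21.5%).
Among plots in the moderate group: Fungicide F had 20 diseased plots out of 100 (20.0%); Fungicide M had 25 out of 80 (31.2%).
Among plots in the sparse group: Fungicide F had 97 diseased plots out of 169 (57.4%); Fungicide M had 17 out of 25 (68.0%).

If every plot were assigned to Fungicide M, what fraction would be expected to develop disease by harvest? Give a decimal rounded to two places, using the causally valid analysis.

Because the fungicide influences mid-season canopy, mid-season canopy is a post-treatment mediator, not a confounder. Stratifying on it would bias the estimate; the causal effect is the crude pooled difference.
So P(outcome | do(Fungicide M)) is just the pooled rate for Fungicide M: 71/240 = 0.296.

0.30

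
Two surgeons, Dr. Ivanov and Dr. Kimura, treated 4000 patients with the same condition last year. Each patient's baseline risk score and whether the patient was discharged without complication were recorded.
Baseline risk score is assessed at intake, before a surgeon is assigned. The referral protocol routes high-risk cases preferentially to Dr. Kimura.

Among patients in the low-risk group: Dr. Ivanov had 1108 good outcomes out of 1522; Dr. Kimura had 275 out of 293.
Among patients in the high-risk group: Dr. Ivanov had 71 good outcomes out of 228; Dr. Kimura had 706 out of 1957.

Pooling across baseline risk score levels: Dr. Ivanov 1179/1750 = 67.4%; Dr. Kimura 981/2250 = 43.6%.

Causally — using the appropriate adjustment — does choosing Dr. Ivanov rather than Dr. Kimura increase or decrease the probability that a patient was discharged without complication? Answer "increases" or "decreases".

Baseline risk score differs across surgeons for reasons unrelated to any effect of the surgeon itself, and it separately predicts the outcome — a classic confounder. We must compare within baseline risk score levels.
Within each level — low-risk: 72.8% vs 93.9%; high-risk: 31.1% vs 36.1% — Dr. Kimura is higher every time.

decreases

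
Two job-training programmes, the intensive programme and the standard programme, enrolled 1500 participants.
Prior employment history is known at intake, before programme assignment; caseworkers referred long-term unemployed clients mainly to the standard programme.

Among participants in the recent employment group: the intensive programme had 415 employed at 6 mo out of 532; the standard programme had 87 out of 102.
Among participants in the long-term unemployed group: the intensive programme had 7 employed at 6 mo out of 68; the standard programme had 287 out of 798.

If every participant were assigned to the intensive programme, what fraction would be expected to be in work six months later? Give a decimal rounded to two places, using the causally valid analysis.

0.39

the standard programme is higher inside every prior employment history stratum but the intensive programme is higher in aggregate. Whether to stratify depends on how prior employment history relates to the programme.
Here prior employment history is a common cause — it drives both which programme a case falls under and the outcome. The crude comparison mixes populations; the stratum-specific rates are the causally relevant ones.
Standardising the intensive programme to the population prior employment history mix: 0.423·415/532 + 0.577·7/68 = 0.389.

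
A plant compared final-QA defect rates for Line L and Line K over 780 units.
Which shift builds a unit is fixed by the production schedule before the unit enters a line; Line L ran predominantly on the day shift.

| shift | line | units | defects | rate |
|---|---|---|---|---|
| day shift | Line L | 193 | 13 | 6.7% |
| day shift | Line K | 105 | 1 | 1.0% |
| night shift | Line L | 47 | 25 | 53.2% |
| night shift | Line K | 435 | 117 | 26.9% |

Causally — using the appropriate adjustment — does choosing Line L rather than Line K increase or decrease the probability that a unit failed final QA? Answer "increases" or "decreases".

increases

The shift-specific comparison favours Line K throughout, but the pooled figures favour Line L. The question is whether to condition on shift.
Nothing the line does changes shift; the imbalance is an allocation artefact. With shift also predicting the outcome, the pooled figure is confounded, and the within-stratum comparison is the causal one.
Within each level — day shift: 6.7% vs 1.0%; night shift: 53.2% vs 26.9% — Line K is lower every time.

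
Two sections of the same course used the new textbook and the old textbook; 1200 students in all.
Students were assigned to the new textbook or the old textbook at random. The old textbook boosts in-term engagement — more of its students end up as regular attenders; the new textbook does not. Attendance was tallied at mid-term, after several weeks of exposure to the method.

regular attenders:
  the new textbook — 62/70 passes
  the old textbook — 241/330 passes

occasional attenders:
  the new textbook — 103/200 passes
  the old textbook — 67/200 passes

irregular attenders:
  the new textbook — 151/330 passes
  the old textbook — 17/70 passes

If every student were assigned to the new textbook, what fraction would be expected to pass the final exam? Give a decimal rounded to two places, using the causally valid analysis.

the new textbook is higher inside every mid-term attendance stratum but the old textbook is higher in aggregate. Whether to stratify depends on how mid-term attendance relates to the teaching method.
Mid-term attendance here is a post-treatment variable shaped by the teaching method; conditioning on it would introduce bias rather than remove it. The overall comparison is the causal one.
So P(outcome | do(the new textbook)) is just the pooled rate for the new textbook: 316/600 = 0.527.

0.53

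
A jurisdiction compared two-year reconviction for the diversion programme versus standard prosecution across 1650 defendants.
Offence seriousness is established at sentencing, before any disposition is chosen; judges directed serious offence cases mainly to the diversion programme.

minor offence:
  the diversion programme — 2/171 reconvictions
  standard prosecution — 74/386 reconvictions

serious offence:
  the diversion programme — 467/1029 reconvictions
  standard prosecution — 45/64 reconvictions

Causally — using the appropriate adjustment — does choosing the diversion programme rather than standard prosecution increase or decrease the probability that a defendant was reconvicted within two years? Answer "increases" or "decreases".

decreases

The stratified and pooled comparisons disagree (the diversion programme wins within each offence seriousness; standard prosecution wins overall), so the answer turns on the causal role of offence seriousness.
Offence seriousness differs across dispositions for reasons unrelated to any effect of the disposition itself, and it separately predicts the outcome — a classic confounder. We must compare within offence seriousness levels.
Within each level — minor offence: 1.2% vs 19.2%; serious offence: 45.4% vs 70.3% — the diversion programme is lower every time.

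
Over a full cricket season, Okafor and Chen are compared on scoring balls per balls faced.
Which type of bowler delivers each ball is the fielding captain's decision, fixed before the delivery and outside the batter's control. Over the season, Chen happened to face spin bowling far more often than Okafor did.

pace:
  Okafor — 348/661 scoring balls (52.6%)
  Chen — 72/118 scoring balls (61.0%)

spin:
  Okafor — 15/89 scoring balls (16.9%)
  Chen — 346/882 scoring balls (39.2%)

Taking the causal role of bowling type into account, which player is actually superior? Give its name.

Chen

Within every bowling type level Chen has the higher rate, yet pooled Okafor does — Simpson's reversal.
Since bowling type is a pre-existing factor (not a product of the player) and it affects the outcome on its own, it is a confounder. The stratified rates, not the pooled rate, identify the causal effect.
Within each level — pace: 52.6% vs 61.0%; spin: 16.9% vs 39.2% — Chen is higher every time.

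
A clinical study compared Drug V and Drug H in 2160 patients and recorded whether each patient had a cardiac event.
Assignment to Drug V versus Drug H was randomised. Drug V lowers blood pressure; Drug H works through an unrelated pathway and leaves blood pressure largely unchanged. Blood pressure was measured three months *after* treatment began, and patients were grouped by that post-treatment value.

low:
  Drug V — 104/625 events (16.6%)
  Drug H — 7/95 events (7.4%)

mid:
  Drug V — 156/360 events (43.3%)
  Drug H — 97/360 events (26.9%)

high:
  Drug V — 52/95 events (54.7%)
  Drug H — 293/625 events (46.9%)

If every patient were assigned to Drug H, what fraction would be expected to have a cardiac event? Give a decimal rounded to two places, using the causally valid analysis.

Stratifying would compare drugs among patients the drugs themselves sorted into blood pressure groups — a form of selection on an intermediate. The unconditioned pooled rates give the total causal effect.
So P(outcome | do(Drug H)) is just the pooled rate for Drug H: 397/1080 = 0.368.

0.37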